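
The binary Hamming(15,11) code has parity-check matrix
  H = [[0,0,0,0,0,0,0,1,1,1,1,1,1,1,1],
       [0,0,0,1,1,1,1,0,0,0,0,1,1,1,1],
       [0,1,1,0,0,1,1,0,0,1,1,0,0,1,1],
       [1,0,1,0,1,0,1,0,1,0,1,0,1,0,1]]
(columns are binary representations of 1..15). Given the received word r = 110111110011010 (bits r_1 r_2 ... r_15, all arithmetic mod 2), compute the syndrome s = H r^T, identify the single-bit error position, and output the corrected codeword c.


s = (0, 0, 1, 0)^T, error position = 2, corrected codeword c = 100111110011010

Compute s = H r^T mod 2 one row at a time:
  s_1 = 1 + 0 + 0 + 1 + 1 + 0 + 1 + 0 = 4 ≡ 0 (mod 2).
  s_2 = 1 + 1 + 1 + 1 + 1 + 0 + 1 + 0 = 6 ≡ 0 (mod 2).
  s_3 = 1 + 0 + 1 + 1 + 0 + 1 + 1 + 0 = 5 ≡ 1 (mod 2).
  s_4 = 1 + 0 + 1 + 1 + 0 + 1 + 0 + 0 = 4 ≡ 0 (mod 2).
s = (0, 0, 1, 0)^T — this equals column 2 of H (binary 0010), so error is at position 2.
Correct: flip bit 2 of r = 110111110011010 to get c = 100111110011010.


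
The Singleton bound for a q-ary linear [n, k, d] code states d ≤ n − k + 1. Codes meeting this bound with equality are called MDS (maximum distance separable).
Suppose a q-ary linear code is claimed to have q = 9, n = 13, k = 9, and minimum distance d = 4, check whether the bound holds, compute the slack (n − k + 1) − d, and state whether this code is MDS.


Singleton RHS = n − k + 1 = 5, slack = 1, bound satisfied, not MDS.

Singleton bound: d ≤ n − k + 1.
Here n = 13, k = 9, so n − k + 1 = 5.
Given d = 4, check d ≤ 5: YES.
Slack = (n − k + 1) − d = 1.
The code is NOT MDS (slack = 1 > 0).
Description: the claimed parameters are [13, 9, 4]_9; such a code would be non-MDS.


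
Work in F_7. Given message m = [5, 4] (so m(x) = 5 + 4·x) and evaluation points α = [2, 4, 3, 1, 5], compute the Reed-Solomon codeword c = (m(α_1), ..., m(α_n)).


c = [6, 0, 3, 2, 4]

Message polynomial: m(x) = 5 + 4·x (mod 7).
For each evaluation point α_i, compute m(α_i) mod 7:
  α_1 = 2: Horner steps 4 → 6, so m(2) = 6.
  α_2 = 4: Horner steps 4 → 0, so m(4) = 0.
  α_3 = 3: Horner steps 4 → 3, so m(3) = 3.
  α_4 = 1: Horner steps 4 → 2, so m(1) = 2.
  α_5 = 5: Horner steps 4 → 4, so m(5) = 4.
Codeword c = [6, 0, 3, 2, 4] ∈ F_7^5.


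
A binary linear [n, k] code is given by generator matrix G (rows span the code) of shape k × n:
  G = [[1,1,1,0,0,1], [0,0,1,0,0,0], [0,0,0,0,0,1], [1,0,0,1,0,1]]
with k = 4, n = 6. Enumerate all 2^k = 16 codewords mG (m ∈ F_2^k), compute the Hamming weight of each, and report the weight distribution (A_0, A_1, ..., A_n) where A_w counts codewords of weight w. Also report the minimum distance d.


Weight distribution: A_0 = 1, A_1 = 2, A_2 = 4, A_3 = 6, A_4 = 3. Minimum distance d = 1.

Enumerate all 2^4 = 16 messages m ∈ F_2^4.
For each, compute codeword c = mG in F_2^6, then tally its weight.
  m = 0000 → c = 000000, weight = 0.
  m = 1000 → c = 111001, weight = 4.
  m = 0100 → c = 001000, weight = 1.
  m = 1100 → c = 110001, weight = 3.
  m = 0010 → c = 000001, weight = 1.
  m = 1010 → c = 111000, weight = 3.
  m = 0110 → c = 001001, weight = 2.
  m = 1110 → c = 110000, weight = 2.
  m = 0001 → c = 100101, weight = 3.
  m = 1001 → c = 011100, weight = 3.
  m = 0101 → c = 101101, weight = 4.
  m = 1101 → c = 010100, weight = 2.
  m = 0011 → c = 100100, weight = 2.
  m = 1011 → c = 011101, weight = 4.
  m = 0111 → c = 101100, weight = 3.
  m = 1111 → c = 010101, weight = 3.
Tally weights:
  weight 0: 1 codewords.
  weight 1: 2 codewords.
  weight 2: 4 codewords.
  weight 3: 6 codewords.
  weight 4: 3 codewords.
Minimum distance d = smallest w > 0 with A_w > 0 = 1.
Sanity: Σ A_w = 16 = 2^4 = 16 ✓.


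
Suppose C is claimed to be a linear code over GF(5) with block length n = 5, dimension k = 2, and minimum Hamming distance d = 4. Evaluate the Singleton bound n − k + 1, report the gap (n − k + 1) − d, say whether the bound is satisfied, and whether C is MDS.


Singleton RHS = n − k + 1 = 4, slack = 0, bound satisfied, MDS.

Singleton bound: d ≤ n − k + 1.
Here n = 5, k = 2, so n − k + 1 = 4.
Given d = 4, check d ≤ 4: YES.
Slack = (n − k + 1) − d = 0.
The code is MDS (slack = 0).
Description: the claimed parameters are [5, 2, 4]_5; such a code would be MDS (meets Singleton bound).


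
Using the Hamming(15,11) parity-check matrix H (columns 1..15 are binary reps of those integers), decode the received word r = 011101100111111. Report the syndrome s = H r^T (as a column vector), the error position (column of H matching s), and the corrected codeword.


s = (0, 1, 0, 1)^T, error position = 5, corrected codeword c = 011111100111111

Compute s = H r^T mod 2 one row at a time:
  s_1 = 0 + 0 + 1 + 1 + 1 + 1 + 1 + 1 = 6 ≡ 0 (mod 2).
  s_2 = 1 + 0 + 1 + 1 + 1 + 1 + 1 + 1 = 7 ≡ 1 (mod 2).
  s_3 = 1 + 1 + 1 + 1 + 1 + 1 + 1 + 1 = 8 ≡ 0 (mod 2).
  s_4 = 0 + 1 + 0 + 1 + 0 + 1 + 1 + 1 = 5 ≡ 1 (mod 2).
s = (0, 1, 0, 1)^T — this equals column 5 of H (binary 0101), so error is at position 5.
Correct: flip bit 5 of r = 011101100111111 to get c = 011111100111111.


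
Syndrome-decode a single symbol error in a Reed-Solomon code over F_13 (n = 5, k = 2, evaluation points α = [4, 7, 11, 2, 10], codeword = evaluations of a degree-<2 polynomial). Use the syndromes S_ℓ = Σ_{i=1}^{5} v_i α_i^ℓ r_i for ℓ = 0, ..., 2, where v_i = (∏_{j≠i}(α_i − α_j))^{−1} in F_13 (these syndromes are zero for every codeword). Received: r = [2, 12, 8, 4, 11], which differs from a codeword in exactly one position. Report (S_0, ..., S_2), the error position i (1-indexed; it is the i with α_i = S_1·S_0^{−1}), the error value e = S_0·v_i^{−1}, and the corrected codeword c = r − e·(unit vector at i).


S = (11, 6, 8), error at position 5, error magnitude e = 2, c = [2, 12, 8, 4, 9].

Step 1: column multipliers v_i = (∏_{j≠i}(α_i − α_j))^{−1} mod 13.
  i = 1 (α = 4): (4−7)(4−11)(4−2)(4−10) = (−3)·(−7)·2·(−6) = −252 ≡ 8, so v_1 = 8^{−1} = 5 (mod 13).
  i = 2 (α = 7): (7−4)(7−11)(7−2)(7−10) = 3·(−4)·5·(−3) = 180 ≡ 11, so v_2 = 11^{−1} = 6 (mod 13).
  i = 3 (α = 11): (11−4)(11−7)(11−2)(11−10) = 7·4·9·1 = 252 ≡ 5, so v_3 = 5^{−1} = 8 (mod 13).
  i = 4 (α = 2): (2−4)(2−7)(2−11)(2−10) = (−2)·(−5)·(−9)·(−8) = 720 ≡ 5, so v_4 = 5^{−1} = 8 (mod 13).
  i = 5 (α = 10): (10−4)(10−7)(10−11)(10−2) = 6·3·(−1)·8 = −144 ≡ 12, so v_5 = 12^{−1} = 12 (mod 13).
  v = [5, 6, 8, 8, 12].
Step 2: syndromes of r = [2, 12, 8, 4, 11] (all sums mod 13).
  S_0 = Σ v_i r_i = 5·2 + 6·12 + 8·8 + 8·4 + 12·11 = 310 ≡ 11.
  S_1 = Σ v_i α_i r_i = 5·4·2 + 6·7·12 + 8·11·8 + 8·2·4 + 12·10·11 = 2632 ≡ 6.
  α_i^2 mod 13 = [3, 10, 4, 4, 9].
  S_2 = Σ v_i α_i^2 r_i = 5·3·2 + 6·10·12 + 8·4·8 + 8·4·4 + 12·9·11 = 2322 ≡ 8.
  S = (11, 6, 8) ≠ 0, so r is not a codeword (an error is present).
Step 3: locate the error. For a single error e at position i, S_ℓ = v_i·e·α_i^ℓ, so α_err = S_1/S_0.
  S_0^{−1} = 11^{−1} = 6 (mod 13), so α_err = 6·6 = 36 ≡ 10 = α_5. Error position i = 5.
  Consistency check: S_2/S_1 = 8·11 = 88 ≡ 10 = α_err ✓ (single-error assumption holds).
Step 4: error magnitude e = S_0/v_5 = S_0·∏_{j≠5}(α_5 − α_j) = 11·12 = 132 ≡ 2 (mod 13).
Step 5: correct position 5: c_5 = r_5 − e = 11 − 2 ≡ 9 (mod 13). Hence c = [2, 12, 8, 4, 9].
  Check: interpolating c through the α_i gives m(x) = 6 + 12·x (degree < 2) with m(α_i) = c_i for every i, so c is indeed a codeword.


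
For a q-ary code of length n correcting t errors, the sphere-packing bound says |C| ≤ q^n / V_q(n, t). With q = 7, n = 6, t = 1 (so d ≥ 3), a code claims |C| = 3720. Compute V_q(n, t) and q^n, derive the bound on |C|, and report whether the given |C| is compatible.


V_q(n, t) = 37, q^n = 117649, Hamming bound = 3179, |C| = 3720 > bound (violated).

Step 1: Compute V_q(n, t) = Σ_{j=0}^1 C(n, j) (q−1)^j.
  j = 0: C(6,0)·(6)^0 = 1·1 = 1.
  j = 1: C(6,1)·(6)^1 = 6·6 = 36.
  V_q(n, t) = 1 + 36 = 37.
Step 2: q^n = 7^6 = 117649.
Step 3: Hamming bound ⌊q^n / V_q(n,t)⌋ = ⌊117649/37⌋ = 3179.
Step 4: Compare |C| = 3720 to 3179: violated.
The claimed |C| lies above the Hamming bound, so no 7-ary code of length 6 with d ≥ 3 can have 3720 codewords.


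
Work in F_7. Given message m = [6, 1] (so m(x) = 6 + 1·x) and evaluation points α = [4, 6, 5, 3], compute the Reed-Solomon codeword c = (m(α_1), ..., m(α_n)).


c = [3, 5, 4, 2]

Message polynomial: m(x) = 6 + 1·x (mod 7).
For each evaluation point α_i, compute m(α_i) mod 7:
  α_1 = 4: Horner steps 1 → 3, so m(4) = 3.
  α_2 = 6: Horner steps 1 → 5, so m(6) = 5.
  α_3 = 5: Horner steps 1 → 4, so m(5) = 4.
  α_4 = 3: Horner steps 1 → 2, so m(3) = 2.
Codeword c = [3, 5, 4, 2] ∈ F_7^4.


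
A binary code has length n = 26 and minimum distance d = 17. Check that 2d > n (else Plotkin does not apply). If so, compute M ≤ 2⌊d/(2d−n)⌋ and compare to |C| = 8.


Plotkin bound M ≤ 4; given |C| = 8 > bound (violated).

Check applicability: 2d = 34, n = 26.
2d − n = 8 > 0, so Plotkin applies.
Compute d/(2d−n) = 17/8 ≈ 2.1250.
⌊d/(2d−n)⌋ = 2.
Plotkin bound: M ≤ 2·2 = 4.
Given |C| = 8, check: VIOLATED.
This |C| is above the Plotkin bound, so no binary code with n = 26, d = 17 and 8 codewords exists.


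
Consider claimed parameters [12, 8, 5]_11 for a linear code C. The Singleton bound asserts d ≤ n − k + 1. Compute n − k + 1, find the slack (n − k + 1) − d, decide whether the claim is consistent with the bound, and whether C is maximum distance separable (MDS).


Singleton RHS = n − k + 1 = 5, slack = 0, bound satisfied, MDS.

Singleton bound: d ≤ n − k + 1.
Here n = 12, k = 8, so n − k + 1 = 5.
Given d = 5, check d ≤ 5: YES.
Slack = (n − k + 1) − d = 0.
The code is MDS (slack = 0).
Description: the claimed parameters are [12, 8, 5]_11; such a code would be MDS (meets Singleton bound).


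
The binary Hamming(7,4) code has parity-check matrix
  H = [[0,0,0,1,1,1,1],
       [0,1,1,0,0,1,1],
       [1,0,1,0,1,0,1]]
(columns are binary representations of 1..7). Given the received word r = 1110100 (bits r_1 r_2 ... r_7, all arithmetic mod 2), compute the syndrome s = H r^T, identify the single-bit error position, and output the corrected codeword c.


s = (1, 0, 1)^T, error position = 5, corrected codeword c = 1110000

Compute s = H r^T mod 2 one row at a time:
  s_1 = 0 + 1 + 0 + 0 = 1 ≡ 1 (mod 2).
  s_2 = 1 + 1 + 0 + 0 = 2 ≡ 0 (mod 2).
  s_3 = 1 + 1 + 1 + 0 = 3 ≡ 1 (mod 2).
s = (1, 0, 1)^T — this equals column 5 of H (binary 101), so error is at position 5.
Correct: flip bit 5 of r = 1110100 to get c = 1110000.


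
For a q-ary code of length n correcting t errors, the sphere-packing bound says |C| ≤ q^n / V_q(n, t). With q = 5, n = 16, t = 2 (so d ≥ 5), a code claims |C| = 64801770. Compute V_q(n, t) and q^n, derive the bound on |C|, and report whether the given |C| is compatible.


V_q(n, t) = 1985, q^n = 152587890625, Hamming bound = 76870473, |C| = 64801770 ≤ bound (satisfied).

Step 1: Compute V_q(n, t) = Σ_{j=0}^2 C(n, j) (q−1)^j.
  j = 0: C(16,0)·(4)^0 = 1·1 = 1.
  j = 1: C(16,1)·(4)^1 = 16·4 = 64.
  j = 2: C(16,2)·(4)^2 = 120·16 = 1920.
  V_q(n, t) = 1 + 64 + 1920 = 1985.
Step 2: q^n = 5^16 = 152587890625.
Step 3: Hamming bound ⌊q^n / V_q(n,t)⌋ = ⌊152587890625/1985⌋ = 76870473.
Step 4: Compare |C| = 64801770 to 76870473: satisfied.
The claimed |C| lies below the Hamming bound.


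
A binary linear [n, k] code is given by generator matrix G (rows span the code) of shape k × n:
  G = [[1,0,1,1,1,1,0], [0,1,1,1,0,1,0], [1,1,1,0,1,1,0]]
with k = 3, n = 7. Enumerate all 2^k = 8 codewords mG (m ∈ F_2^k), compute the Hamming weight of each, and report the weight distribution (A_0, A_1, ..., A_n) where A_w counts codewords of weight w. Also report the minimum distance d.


Weight distribution: A_0 = 1, A_2 = 2, A_3 = 2, A_4 = 1, A_5 = 2. Minimum distance d = 2.

Enumerate all 2^3 = 8 messages m ∈ F_2^3.
For each, compute codeword c = mG in F_2^7, then tally its weight.
  m = 000 → c = 0000000, weight = 0.
  m = 100 → c = 1011110, weight = 5.
  m = 010 → c = 0111010, weight = 4.
  m = 110 → c = 1100100, weight = 3.
  m = 001 → c = 1110110, weight = 5.
  m = 101 → c = 0101000, weight = 2.
  m = 011 → c = 1001100, weight = 3.
  m = 111 → c = 0010010, weight = 2.
Tally weights:
  weight 0: 1 codewords.
  weight 2: 2 codewords.
  weight 3: 2 codewords.
  weight 4: 1 codewords.
  weight 5: 2 codewords.
Minimum distance d = smallest w > 0 with A_w > 0 = 2.
Sanity: Σ A_w = 8 = 2^3 = 8 ✓.


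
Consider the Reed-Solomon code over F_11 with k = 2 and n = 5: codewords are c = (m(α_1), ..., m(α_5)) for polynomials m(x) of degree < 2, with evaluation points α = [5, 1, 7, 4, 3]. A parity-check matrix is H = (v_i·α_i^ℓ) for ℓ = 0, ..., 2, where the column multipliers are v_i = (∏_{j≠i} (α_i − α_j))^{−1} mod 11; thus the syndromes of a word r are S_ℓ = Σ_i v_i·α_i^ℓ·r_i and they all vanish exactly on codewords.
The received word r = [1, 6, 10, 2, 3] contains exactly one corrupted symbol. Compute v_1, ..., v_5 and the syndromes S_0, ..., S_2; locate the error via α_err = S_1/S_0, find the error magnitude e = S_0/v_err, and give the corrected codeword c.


S = (1, 1, 1), error at position 2, error magnitude e = 1, c = [1, 5, 10, 2, 3].

Step 1: column multipliers v_i = (∏_{j≠i}(α_i − α_j))^{−1} mod 11.
  i = 1 (α = 5): (5−1)(5−7)(5−4)(5−3) = 4·(−2)·1·2 = −16 ≡ 6, so v_1 = 6^{−1} = 2 (mod 11).
  i = 2 (α = 1): (1−5)(1−7)(1−4)(1−3) = (−4)·(−6)·(−3)·(−2) = 144 ≡ 1, so v_2 = 1^{−1} = 1 (mod 11).
  i = 3 (α = 7): (7−5)(7−1)(7−4)(7−3) = 2·6·3·4 = 144 ≡ 1, so v_3 = 1^{−1} = 1 (mod 11).
  i = 4 (α = 4): (4−5)(4−1)(4−7)(4−3) = (−1)·3·(−3)·1 = 9 ≡ 9, so v_4 = 9^{−1} = 5 (mod 11).
  i = 5 (α = 3): (3−5)(3−1)(3−7)(3−4) = (−2)·2·(−4)·(−1) = −16 ≡ 6, so v_5 = 6^{−1} = 2 (mod 11).
  v = [2, 1, 1, 5, 2].
Step 2: syndromes of r = [1, 6, 10, 2, 3] (all sums mod 11).
  S_0 = Σ v_i r_i = 2·1 + 1·6 + 1·10 + 5·2 + 2·3 = 34 ≡ 1.
  S_1 = Σ v_i α_i r_i = 2·5·1 + 1·1·6 + 1·7·10 + 5·4·2 + 2·3·3 = 144 ≡ 1.
  α_i^2 mod 11 = [3, 1, 5, 5, 9].
  S_2 = Σ v_i α_i^2 r_i = 2·3·1 + 1·1·6 + 1·5·10 + 5·5·2 + 2·9·3 = 166 ≡ 1.
  S = (1, 1, 1) ≠ 0, so r is not a codeword (an error is present).
Step 3: locate the error. For a single error e at position i, S_ℓ = v_i·e·α_i^ℓ, so α_err = S_1/S_0.
  S_0^{−1} = 1^{−1} = 1 (mod 11), so α_err = 1·1 = 1 ≡ 1 = α_2. Error position i = 2.
  Consistency check: S_2/S_1 = 1·1 = 1 ≡ 1 = α_err ✓ (single-error assumption holds).
Step 4: error magnitude e = S_0/v_2 = S_0·∏_{j≠2}(α_2 − α_j) = 1·1 = 1 ≡ 1 (mod 11).
Step 5: correct position 2: c_2 = r_2 − e = 6 − 1 ≡ 5 (mod 11). Hence c = [1, 5, 10, 2, 3].
  Check: interpolating c through the α_i gives m(x) = 6 + 10·x (degree < 2) with m(α_i) = c_i for every i, so c is indeed a codeword.


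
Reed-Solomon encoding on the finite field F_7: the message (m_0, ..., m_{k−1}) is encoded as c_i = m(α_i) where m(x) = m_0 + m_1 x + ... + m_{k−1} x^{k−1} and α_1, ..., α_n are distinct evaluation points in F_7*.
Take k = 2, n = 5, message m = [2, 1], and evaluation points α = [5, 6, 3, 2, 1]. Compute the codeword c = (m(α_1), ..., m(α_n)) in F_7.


c = [0, 1, 5, 4, 3]

Message polynomial: m(x) = 2 + 1·x (mod 7).
For each evaluation point α_i, compute m(α_i) mod 7:
  α_1 = 5: Horner steps 1 → 0, so m(5) = 0.
  α_2 = 6: Horner steps 1 → 1, so m(6) = 1.
  α_3 = 3: Horner steps 1 → 5, so m(3) = 5.
  α_4 = 2: Horner steps 1 → 4, so m(2) = 4.
  α_5 = 1: Horner steps 1 → 3, so m(1) = 3.
Codeword c = [0, 1, 5, 4, 3] ∈ F_7^5.


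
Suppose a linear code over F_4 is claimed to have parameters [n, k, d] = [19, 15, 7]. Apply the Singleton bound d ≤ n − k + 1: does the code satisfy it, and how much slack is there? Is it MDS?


Singleton RHS = n − k + 1 = 5, slack = -2, bound violated (no such code; not MDS).

Singleton bound: d ≤ n − k + 1.
Here n = 19, k = 15, so n − k + 1 = 5.
Given d = 7, check d ≤ 5: NO.
Slack = (n − k + 1) − d = -2.
The slack is negative: d = 7 exceeds n − k + 1 = 5 by 2, so the Singleton bound is violated and no linear [19, 15, 7]_4 code can exist. In particular it is not MDS (MDS requires d = n − k + 1 exactly).
Description: the claimed parameters are [19, 15, 7]_4; such a code would be impossible (violates the Singleton bound).


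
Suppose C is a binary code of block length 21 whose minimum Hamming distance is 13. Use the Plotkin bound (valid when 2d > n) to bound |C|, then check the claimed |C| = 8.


Plotkin bound M ≤ 4; given |C| = 8 > bound (violated).

Check applicability: 2d = 26, n = 21.
2d − n = 5 > 0, so Plotkin applies.
Compute d/(2d−n) = 13/5 ≈ 2.6000.
⌊d/(2d−n)⌋ = 2.
Plotkin bound: M ≤ 2·2 = 4.
Given |C| = 8, check: VIOLATED.
This |C| is above the Plotkin bound, so no binary code with n = 21, d = 13 and 8 codewords exists.


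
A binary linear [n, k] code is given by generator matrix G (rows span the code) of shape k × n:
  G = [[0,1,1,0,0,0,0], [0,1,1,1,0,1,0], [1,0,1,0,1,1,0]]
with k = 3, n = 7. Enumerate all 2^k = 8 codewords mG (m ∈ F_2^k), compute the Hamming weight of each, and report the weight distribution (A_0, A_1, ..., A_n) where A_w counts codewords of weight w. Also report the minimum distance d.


Weight distribution: A_0 = 1, A_2 = 2, A_4 = 5. Minimum distance d = 2.

Enumerate all 2^3 = 8 messages m ∈ F_2^3.
For each, compute codeword c = mG in F_2^7, then tally its weight.
  m = 000 → c = 0000000, weight = 0.
  m = 100 → c = 0110000, weight = 2.
  m = 010 → c = 0111010, weight = 4.
  m = 110 → c = 0001010, weight = 2.
  m = 001 → c = 1010110, weight = 4.
  m = 101 → c = 1100110, weight = 4.
  m = 011 → c = 1101100, weight = 4.
  m = 111 → c = 1011100, weight = 4.
Tally weights:
  weight 0: 1 codewords.
  weight 2: 2 codewords.
  weight 4: 5 codewords.
Minimum distance d = smallest w > 0 with A_w > 0 = 2.
Sanity: Σ A_w = 8 = 2^3 = 8 ✓.


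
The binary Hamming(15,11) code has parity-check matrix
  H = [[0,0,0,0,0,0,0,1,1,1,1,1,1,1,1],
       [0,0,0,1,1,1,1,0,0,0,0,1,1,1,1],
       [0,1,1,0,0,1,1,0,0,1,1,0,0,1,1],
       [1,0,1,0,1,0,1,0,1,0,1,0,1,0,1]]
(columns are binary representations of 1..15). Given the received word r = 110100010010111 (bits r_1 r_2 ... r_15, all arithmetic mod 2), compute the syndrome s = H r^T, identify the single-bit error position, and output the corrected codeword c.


s = (1, 0, 0, 0)^T, error position = 8, corrected codeword c = 110100000010111

Compute s = H r^T mod 2 one row at a time:
  s_1 = 1 + 0 + 0 + 1 + 0 + 1 + 1 + 1 = 5 ≡ 1 (mod 2).
  s_2 = 1 + 0 + 0 + 0 + 0 + 1 + 1 + 1 = 4 ≡ 0 (mod 2).
  s_3 = 1 + 0 + 0 + 0 + 0 + 1 + 1 + 1 = 4 ≡ 0 (mod 2).
  s_4 = 1 + 0 + 0 + 0 + 0 + 1 + 1 + 1 = 4 ≡ 0 (mod 2).
s = (1, 0, 0, 0)^T — this equals column 8 of H (binary 1000), so error is at position 8.
Correct: flip bit 8 of r = 110100010010111 to get c = 110100000010111.


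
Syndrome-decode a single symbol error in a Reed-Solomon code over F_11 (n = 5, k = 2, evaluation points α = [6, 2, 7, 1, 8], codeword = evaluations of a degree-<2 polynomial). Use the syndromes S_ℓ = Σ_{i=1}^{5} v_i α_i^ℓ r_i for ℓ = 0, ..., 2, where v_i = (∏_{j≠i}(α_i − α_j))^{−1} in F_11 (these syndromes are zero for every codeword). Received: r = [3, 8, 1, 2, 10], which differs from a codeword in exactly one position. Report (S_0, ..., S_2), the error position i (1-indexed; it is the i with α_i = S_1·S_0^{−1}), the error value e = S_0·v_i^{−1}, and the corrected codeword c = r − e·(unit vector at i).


S = (8, 5, 10), error at position 2, error magnitude e = 8, c = [3, 0, 1, 2, 10].

Step 1: column multipliers v_i = (∏_{j≠i}(α_i − α_j))^{−1} mod 11.
  i = 1 (α = 6): (6−2)(6−7)(6−1)(6−8) = 4·(−1)·5·(−2) = 40 ≡ 7, so v_1 = 7^{−1} = 8 (mod 11).
  i = 2 (α = 2): (2−6)(2−7)(2−1)(2−8) = (−4)·(−5)·1·(−6) = −120 ≡ 1, so v_2 = 1^{−1} = 1 (mod 11).
  i = 3 (α = 7): (7−6)(7−2)(7−1)(7−8) = 1·5·6·(−1) = −30 ≡ 3, so v_3 = 3^{−1} = 4 (mod 11).
  i = 4 (α = 1): (1−6)(1−2)(1−7)(1−8) = (−5)·(−1)·(−6)·(−7) = 210 ≡ 1, so v_4 = 1^{−1} = 1 (mod 11).
  i = 5 (α = 8): (8−6)(8−2)(8−7)(8−1) = 2·6·1·7 = 84 ≡ 7, so v_5 = 7^{−1} = 8 (mod 11).
  v = [8, 1, 4, 1, 8].
Step 2: syndromes of r = [3, 8, 1, 2, 10] (all sums mod 11).
  S_0 = Σ v_i r_i = 8·3 + 1·8 + 4·1 + 1·2 + 8·10 = 118 ≡ 8.
  S_1 = Σ v_i α_i r_i = 8·6·3 + 1·2·8 + 4·7·1 + 1·1·2 + 8·8·10 = 830 ≡ 5.
  α_i^2 mod 11 = [3, 4, 5, 1, 9].
  S_2 = Σ v_i α_i^2 r_i = 8·3·3 + 1·4·8 + 4·5·1 + 1·1·2 + 8·9·10 = 846 ≡ 10.
  S = (8, 5, 10) ≠ 0, so r is not a codeword (an error is present).
Step 3: locate the error. For a single error e at position i, S_ℓ = v_i·e·α_i^ℓ, so α_err = S_1/S_0.
  S_0^{−1} = 8^{−1} = 7 (mod 11), so α_err = 5·7 = 35 ≡ 2 = α_2. Error position i = 2.
  Consistency check: S_2/S_1 = 10·9 = 90 ≡ 2 = α_err ✓ (single-error assumption holds).
Step 4: error magnitude e = S_0/v_2 = S_0·∏_{j≠2}(α_2 − α_j) = 8·1 = 8 ≡ 8 (mod 11).
Step 5: correct position 2: c_2 = r_2 − e = 8 − 8 ≡ 0 (mod 11). Hence c = [3, 0, 1, 2, 10].
  Check: interpolating c through the α_i gives m(x) = 4 + 9·x (degree < 2) with m(α_i) = c_i for every i, so c is indeed a codeword.


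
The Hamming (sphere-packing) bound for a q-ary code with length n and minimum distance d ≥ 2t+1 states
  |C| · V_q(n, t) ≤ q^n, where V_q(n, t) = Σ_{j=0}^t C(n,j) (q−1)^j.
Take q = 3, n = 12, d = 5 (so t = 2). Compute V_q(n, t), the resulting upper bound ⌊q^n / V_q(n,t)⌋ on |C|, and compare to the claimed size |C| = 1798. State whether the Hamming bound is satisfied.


V_q(n, t) = 289, q^n = 531441, Hamming bound = 1838, |C| = 1798 ≤ bound (satisfied).

Step 1: Compute V_q(n, t) = Σ_{j=0}^2 C(n, j) (q−1)^j.
  j = 0: C(12,0)·(2)^0 = 1·1 = 1.
  j = 1: C(12,1)·(2)^1 = 12·2 = 24.
  j = 2: C(12,2)·(2)^2 = 66·4 = 264.
  V_q(n, t) = 1 + 24 + 264 = 289.
Step 2: q^n = 3^12 = 531441.
Step 3: Hamming bound ⌊q^n / V_q(n,t)⌋ = ⌊531441/289⌋ = 1838.
Step 4: Compare |C| = 1798 to 1838: satisfied.
The claimed |C| lies below the Hamming bound.


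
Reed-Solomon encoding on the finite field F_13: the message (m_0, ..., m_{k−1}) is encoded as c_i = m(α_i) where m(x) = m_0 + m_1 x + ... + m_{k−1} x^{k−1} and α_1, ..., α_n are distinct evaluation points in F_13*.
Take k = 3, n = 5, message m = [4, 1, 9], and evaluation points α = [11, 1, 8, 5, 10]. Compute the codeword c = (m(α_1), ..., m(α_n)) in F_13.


c = [12, 1, 3, 0, 4]

Message polynomial: m(x) = 4 + 1·x + 9·x^2 (mod 13).
For each evaluation point α_i, compute m(α_i) mod 13:
  α_1 = 11: Horner steps 9 → 9 → 12, so m(11) = 12.
  α_2 = 1: Horner steps 9 → 10 → 1, so m(1) = 1.
  α_3 = 8: Horner steps 9 → 8 → 3, so m(8) = 3.
  α_4 = 5: Horner steps 9 → 7 → 0, so m(5) = 0.
  α_5 = 10: Horner steps 9 → 0 → 4, so m(10) = 4.
Codeword c = [12, 1, 3, 0, 4] ∈ F_13^5.


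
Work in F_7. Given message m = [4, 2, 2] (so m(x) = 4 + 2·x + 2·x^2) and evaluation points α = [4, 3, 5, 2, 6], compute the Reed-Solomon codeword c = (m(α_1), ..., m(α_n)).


c = [2, 0, 1, 2, 4]

Message polynomial: m(x) = 4 + 2·x + 2·x^2 (mod 7).
For each evaluation point α_i, compute m(α_i) mod 7:
  α_1 = 4: Horner steps 2 → 3 → 2, so m(4) = 2.
  α_2 = 3: Horner steps 2 → 1 → 0, so m(3) = 0.
  α_3 = 5: Horner steps 2 → 5 → 1, so m(5) = 1.
  α_4 = 2: Horner steps 2 → 6 → 2, so m(2) = 2.
  α_5 = 6: Horner steps 2 → 0 → 4, so m(6) = 4.
Codeword c = [2, 0, 1, 2, 4] ∈ F_7^5.


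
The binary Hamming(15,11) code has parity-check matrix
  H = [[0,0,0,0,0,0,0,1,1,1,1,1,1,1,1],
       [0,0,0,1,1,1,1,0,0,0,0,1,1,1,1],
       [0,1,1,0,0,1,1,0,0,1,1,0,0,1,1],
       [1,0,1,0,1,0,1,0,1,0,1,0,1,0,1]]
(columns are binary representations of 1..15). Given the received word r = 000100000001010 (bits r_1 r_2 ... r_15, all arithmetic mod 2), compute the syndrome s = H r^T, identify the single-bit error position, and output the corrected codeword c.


s = (0, 1, 1, 0)^T, error position = 6, corrected codeword c = 000101000001010

Compute s = H r^T mod 2 one row at a time:
  s_1 = 0 + 0 + 0 + 0 + 1 + 0 + 1 + 0 = 2 ≡ 0 (mod 2).
  s_2 = 1 + 0 + 0 + 0 + 1 + 0 + 1 + 0 = 3 ≡ 1 (mod 2).
  s_3 = 0 + 0 + 0 + 0 + 0 + 0 + 1 + 0 = 1 ≡ 1 (mod 2).
  s_4 = 0 + 0 + 0 + 0 + 0 + 0 + 0 + 0 = 0 ≡ 0 (mod 2).
s = (0, 1, 1, 0)^T — this equals column 6 of H (binary 0110), so error is at position 6.
Correct: flip bit 6 of r = 000100000001010 to get c = 000101000001010.


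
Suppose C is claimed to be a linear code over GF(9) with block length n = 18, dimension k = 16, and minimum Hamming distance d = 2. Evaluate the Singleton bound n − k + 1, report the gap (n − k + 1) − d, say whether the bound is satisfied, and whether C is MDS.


Singleton RHS = n − k + 1 = 3, slack = 1, bound satisfied, not MDS.

Singleton bound: d ≤ n − k + 1.
Here n = 18, k = 16, so n − k + 1 = 3.
Given d = 2, check d ≤ 3: YES.
Slack = (n − k + 1) − d = 1.
The code is NOT MDS (slack = 1 > 0).
Description: the claimed parameters are [18, 16, 2]_9; such a code would be non-MDS.


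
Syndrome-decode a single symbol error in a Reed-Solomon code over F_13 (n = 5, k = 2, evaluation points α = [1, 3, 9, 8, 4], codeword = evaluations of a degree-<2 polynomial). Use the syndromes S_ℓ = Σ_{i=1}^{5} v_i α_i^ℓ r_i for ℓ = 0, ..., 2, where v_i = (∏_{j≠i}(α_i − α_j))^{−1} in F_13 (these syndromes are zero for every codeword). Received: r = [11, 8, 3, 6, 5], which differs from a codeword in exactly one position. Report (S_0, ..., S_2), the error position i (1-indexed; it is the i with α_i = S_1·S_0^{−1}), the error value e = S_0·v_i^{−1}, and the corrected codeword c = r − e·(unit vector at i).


S = (8, 8, 8), error at position 1, error magnitude e = 10, c = [1, 8, 3, 6, 5].

Step 1: column multipliers v_i = (∏_{j≠i}(α_i − α_j))^{−1} mod 13.
  i = 1 (α = 1): (1−3)(1−9)(1−8)(1−4) = (−2)·(−8)·(−7)·(−3) = 336 ≡ 11, so v_1 = 11^{−1} = 6 (mod 13).
  i = 2 (α = 3): (3−1)(3−9)(3−8)(3−4) = 2·(−6)·(−5)·(−1) = −60 ≡ 5, so v_2 = 5^{−1} = 8 (mod 13).
  i = 3 (α = 9): (9−1)(9−3)(9−8)(9−4) = 8·6·1·5 = 240 ≡ 6, so v_3 = 6^{−1} = 11 (mod 13).
  i = 4 (α = 8): (8−1)(8−3)(8−9)(8−4) = 7·5·(−1)·4 = −140 ≡ 3, so v_4 = 3^{−1} = 9 (mod 13).
  i = 5 (α = 4): (4−1)(4−3)(4−9)(4−8) = 3·1·(−5)·(−4) = 60 ≡ 8, so v_5 = 8^{−1} = 5 (mod 13).
  v = [6, 8, 11, 9, 5].
Step 2: syndromes of r = [11, 8, 3, 6, 5] (all sums mod 13).
  S_0 = Σ v_i r_i = 6·11 + 8·8 + 11·3 + 9·6 + 5·5 = 242 ≡ 8.
  S_1 = Σ v_i α_i r_i = 6·1·11 + 8·3·8 + 11·9·3 + 9·8·6 + 5·4·5 = 1087 ≡ 8.
  α_i^2 mod 13 = [1, 9, 3, 12, 3].
  S_2 = Σ v_i α_i^2 r_i = 6·1·11 + 8·9·8 + 11·3·3 + 9·12·6 + 5·3·5 = 1464 ≡ 8.
  S = (8, 8, 8) ≠ 0, so r is not a codeword (an error is present).
Step 3: locate the error. For a single error e at position i, S_ℓ = v_i·e·α_i^ℓ, so α_err = S_1/S_0.
  S_0^{−1} = 8^{−1} = 5 (mod 13), so α_err = 8·5 = 40 ≡ 1 = α_1. Error position i = 1.
  Consistency check: S_2/S_1 = 8·5 = 40 ≡ 1 = α_err ✓ (single-error assumption holds).
Step 4: error magnitude e = S_0/v_1 = S_0·∏_{j≠1}(α_1 − α_j) = 8·11 = 88 ≡ 10 (mod 13).
Step 5: correct position 1: c_1 = r_1 − e = 11 − 10 ≡ 1 (mod 13). Hence c = [1, 8, 3, 6, 5].
  Check: interpolating c through the α_i gives m(x) = 4 + 10·x (degree < 2) with m(α_i) = c_i for every i, so c is indeed a codeword.


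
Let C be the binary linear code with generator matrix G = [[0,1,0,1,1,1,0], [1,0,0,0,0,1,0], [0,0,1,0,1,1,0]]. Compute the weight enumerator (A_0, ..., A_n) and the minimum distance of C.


Weight distribution: A_0 = 1, A_2 = 1, A_3 = 3, A_4 = 2, A_5 = 1. Minimum distance d = 2.

Enumerate all 2^3 = 8 messages m ∈ F_2^3.
For each, compute codeword c = mG in F_2^7, then tally its weight.
  m = 000 → c = 0000000, weight = 0.
  m = 100 → c = 0101110, weight = 4.
  m = 010 → c = 1000010, weight = 2.
  m = 110 → c = 1101100, weight = 4.
  m = 001 → c = 0010110, weight = 3.
  m = 101 → c = 0111000, weight = 3.
  m = 011 → c = 1010100, weight = 3.
  m = 111 → c = 1111010, weight = 5.
Tally weights:
  weight 0: 1 codewords.
  weight 2: 1 codewords.
  weight 3: 3 codewords.
  weight 4: 2 codewords.
  weight 5: 1 codewords.
Minimum distance d = smallest w > 0 with A_w > 0 = 2.
Sanity: Σ A_w = 8 = 2^3 = 8 ✓.


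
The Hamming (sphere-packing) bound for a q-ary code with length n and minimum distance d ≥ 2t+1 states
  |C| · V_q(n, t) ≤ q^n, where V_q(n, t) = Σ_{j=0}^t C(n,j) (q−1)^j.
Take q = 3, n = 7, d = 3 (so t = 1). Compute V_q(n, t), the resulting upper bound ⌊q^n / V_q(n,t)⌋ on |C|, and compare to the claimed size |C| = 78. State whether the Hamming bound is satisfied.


V_q(n, t) = 15, q^n = 2187, Hamming bound = 145, |C| = 78 ≤ bound (satisfied).

Step 1: Compute V_q(n, t) = Σ_{j=0}^1 C(n, j) (q−1)^j.
  j = 0: C(7,0)·(2)^0 = 1·1 = 1.
  j = 1: C(7,1)·(2)^1 = 7·2 = 14.
  V_q(n, t) = 1 + 14 = 15.
Step 2: q^n = 3^7 = 2187.
Step 3: Hamming bound ⌊q^n / V_q(n,t)⌋ = ⌊2187/15⌋ = 145.
Step 4: Compare |C| = 78 to 145: satisfied.
The claimed |C| lies below the Hamming bound.


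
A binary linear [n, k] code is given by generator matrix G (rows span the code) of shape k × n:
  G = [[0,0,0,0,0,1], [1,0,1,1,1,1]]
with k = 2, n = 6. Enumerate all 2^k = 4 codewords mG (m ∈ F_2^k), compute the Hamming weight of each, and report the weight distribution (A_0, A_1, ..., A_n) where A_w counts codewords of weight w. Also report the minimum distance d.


Weight distribution: A_0 = 1, A_1 = 1, A_4 = 1, A_5 = 1. Minimum distance d = 1.

Enumerate all 2^2 = 4 messages m ∈ F_2^2.
For each, compute codeword c = mG in F_2^6, then tally its weight.
  m = 00 → c = 000000, weight = 0.
  m = 10 → c = 000001, weight = 1.
  m = 01 → c = 101111, weight = 5.
  m = 11 → c = 101110, weight = 4.
Tally weights:
  weight 0: 1 codewords.
  weight 1: 1 codewords.
  weight 4: 1 codewords.
  weight 5: 1 codewords.
Minimum distance d = smallest w > 0 with A_w > 0 = 1.
Sanity: Σ A_w = 4 = 2^2 = 4 ✓.


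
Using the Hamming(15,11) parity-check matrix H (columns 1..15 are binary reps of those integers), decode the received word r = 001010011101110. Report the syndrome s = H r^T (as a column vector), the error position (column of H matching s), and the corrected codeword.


s = (0, 0, 1, 0)^T, error position = 2, corrected codeword c = 011010011101110

Compute s = H r^T mod 2 one row at a time:
  s_1 = 1 + 1 + 1 + 0 + 1 + 1 + 1 + 0 = 6 ≡ 0 (mod 2).
  s_2 = 0 + 1 + 0 + 0 + 1 + 1 + 1 + 0 = 4 ≡ 0 (mod 2).
  s_3 = 0 + 1 + 0 + 0 + 1 + 0 + 1 + 0 = 3 ≡ 1 (mod 2).
  s_4 = 0 + 1 + 1 + 0 + 1 + 0 + 1 + 0 = 4 ≡ 0 (mod 2).
s = (0, 0, 1, 0)^T — this equals column 2 of H (binary 0010), so error is at position 2.
Correct: flip bit 2 of r = 001010011101110 to get c = 011010011101110.


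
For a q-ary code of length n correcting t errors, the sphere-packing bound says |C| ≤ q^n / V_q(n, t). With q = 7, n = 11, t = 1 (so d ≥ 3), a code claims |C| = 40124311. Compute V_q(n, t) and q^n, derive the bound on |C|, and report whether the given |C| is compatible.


V_q(n, t) = 67, q^n = 1977326743, Hamming bound = 29512339, |C| = 40124311 > bound (violated).

Step 1: Compute V_q(n, t) = Σ_{j=0}^1 C(n, j) (q−1)^j.
  j = 0: C(11,0)·(6)^0 = 1·1 = 1.
  j = 1: C(11,1)·(6)^1 = 11·6 = 66.
  V_q(n, t) = 1 + 66 = 67.
Step 2: q^n = 7^11 = 1977326743.
Step 3: Hamming bound ⌊q^n / V_q(n,t)⌋ = ⌊1977326743/67⌋ = 29512339.
Step 4: Compare |C| = 40124311 to 29512339: violated.
The claimed |C| lies above the Hamming bound, so no 7-ary code of length 11 with d ≥ 3 can have 40124311 codewords.


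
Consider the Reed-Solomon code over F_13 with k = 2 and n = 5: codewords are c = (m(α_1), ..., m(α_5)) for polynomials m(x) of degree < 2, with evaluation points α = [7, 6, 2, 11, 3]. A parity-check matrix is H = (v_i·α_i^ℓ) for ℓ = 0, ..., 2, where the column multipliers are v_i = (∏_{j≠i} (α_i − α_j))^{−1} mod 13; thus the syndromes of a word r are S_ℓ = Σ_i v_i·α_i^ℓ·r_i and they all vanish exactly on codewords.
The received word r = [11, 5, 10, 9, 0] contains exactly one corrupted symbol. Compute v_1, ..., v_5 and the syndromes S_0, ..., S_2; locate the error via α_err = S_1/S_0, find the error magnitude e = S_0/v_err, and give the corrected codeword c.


S = (5, 10, 7), error at position 3, error magnitude e = 3, c = [11, 5, 7, 9, 0].

Step 1: column multipliers v_i = (∏_{j≠i}(α_i − α_j))^{−1} mod 13.
  i = 1 (α = 7): (7−6)(7−2)(7−11)(7−3) = 1·5·(−4)·4 = −80 ≡ 11, so v_1 = 11^{−1} = 6 (mod 13).
  i = 2 (α = 6): (6−7)(6−2)(6−11)(6−3) = (−1)·4·(−5)·3 = 60 ≡ 8, so v_2 = 8^{−1} = 5 (mod 13).
  i = 3 (α = 2): (2−7)(2−6)(2−11)(2−3) = (−5)·(−4)·(−9)·(−1) = 180 ≡ 11, so v_3 = 11^{−1} = 6 (mod 13).
  i = 4 (α = 11): (11−7)(11−6)(11−2)(11−3) = 4·5·9·8 = 1440 ≡ 10, so v_4 = 10^{−1} = 4 (mod 13).
  i = 5 (α = 3): (3−7)(3−6)(3−2)(3−11) = (−4)·(−3)·1·(−8) = −96 ≡ 8, so v_5 = 8^{−1} = 5 (mod 13).
  v = [6, 5, 6, 4, 5].
Step 2: syndromes of r = [11, 5, 10, 9, 0] (all sums mod 13).
  S_0 = Σ v_i r_i = 6·11 + 5·5 + 6·10 + 4·9 + 5·0 = 187 ≡ 5.
  S_1 = Σ v_i α_i r_i = 6·7·11 + 5·6·5 + 6·2·10 + 4·11·9 + 5·3·0 = 1128 ≡ 10.
  α_i^2 mod 13 = [10, 10, 4, 4, 9].
  S_2 = Σ v_i α_i^2 r_i = 6·10·11 + 5·10·5 + 6·4·10 + 4·4·9 + 5·9·0 = 1294 ≡ 7.
  S = (5, 10, 7) ≠ 0, so r is not a codeword (an error is present).
Step 3: locate the error. For a single error e at position i, S_ℓ = v_i·e·α_i^ℓ, so α_err = S_1/S_0.
  S_0^{−1} = 5^{−1} = 8 (mod 13), so α_err = 10·8 = 80 ≡ 2 = α_3. Error position i = 3.
  Consistency check: S_2/S_1 = 7·4 = 28 ≡ 2 = α_err ✓ (single-error assumption holds).
Step 4: error magnitude e = S_0/v_3 = S_0·∏_{j≠3}(α_3 − α_j) = 5·11 = 55 ≡ 3 (mod 13).
Step 5: correct position 3: c_3 = r_3 − e = 10 − 3 ≡ 7 (mod 13). Hence c = [11, 5, 7, 9, 0].
  Check: interpolating c through the α_i gives m(x) = 8 + 6·x (degree < 2) with m(α_i) = c_i for every i, so c is indeed a codeword.


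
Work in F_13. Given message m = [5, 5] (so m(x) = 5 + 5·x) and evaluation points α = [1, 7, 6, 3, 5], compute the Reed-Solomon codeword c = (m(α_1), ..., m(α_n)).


c = [10, 1, 9, 7, 4]

Message polynomial: m(x) = 5 + 5·x (mod 13).
For each evaluation point α_i, compute m(α_i) mod 13:
  α_1 = 1: Horner steps 5 → 10, so m(1) = 10.
  α_2 = 7: Horner steps 5 → 1, so m(7) = 1.
  α_3 = 6: Horner steps 5 → 9, so m(6) = 9.
  α_4 = 3: Horner steps 5 → 7, so m(3) = 7.
  α_5 = 5: Horner steps 5 → 4, so m(5) = 4.
Codeword c = [10, 1, 9, 7, 4] ∈ F_13^5.


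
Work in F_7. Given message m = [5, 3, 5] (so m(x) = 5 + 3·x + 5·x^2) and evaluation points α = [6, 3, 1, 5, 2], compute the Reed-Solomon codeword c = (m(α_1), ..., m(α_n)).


c = [0, 3, 6, 5, 3]

Message polynomial: m(x) = 5 + 3·x + 5·x^2 (mod 7).
For each evaluation point α_i, compute m(α_i) mod 7:
  α_1 = 6: Horner steps 5 → 5 → 0, so m(6) = 0.
  α_2 = 3: Horner steps 5 → 4 → 3, so m(3) = 3.
  α_3 = 1: Horner steps 5 → 1 → 6, so m(1) = 6.
  α_4 = 5: Horner steps 5 → 0 → 5, so m(5) = 5.
  α_5 = 2: Horner steps 5 → 6 → 3, so m(2) = 3.
Codeword c = [0, 3, 6, 5, 3] ∈ F_7^5.


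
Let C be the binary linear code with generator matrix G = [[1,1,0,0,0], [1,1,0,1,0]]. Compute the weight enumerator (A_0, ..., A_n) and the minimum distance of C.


Weight distribution: A_0 = 1, A_1 = 1, A_2 = 1, A_3 = 1. Minimum distance d = 1.

Enumerate all 2^2 = 4 messages m ∈ F_2^2.
For each, compute codeword c = mG in F_2^5, then tally its weight.
  m = 00 → c = 00000, weight = 0.
  m = 10 → c = 11000, weight = 2.
  m = 01 → c = 11010, weight = 3.
  m = 11 → c = 00010, weight = 1.
Tally weights:
  weight 0: 1 codewords.
  weight 1: 1 codewords.
  weight 2: 1 codewords.
  weight 3: 1 codewords.
Minimum distance d = smallest w > 0 with A_w > 0 = 1.
Sanity: Σ A_w = 4 = 2^2 = 4 ✓.


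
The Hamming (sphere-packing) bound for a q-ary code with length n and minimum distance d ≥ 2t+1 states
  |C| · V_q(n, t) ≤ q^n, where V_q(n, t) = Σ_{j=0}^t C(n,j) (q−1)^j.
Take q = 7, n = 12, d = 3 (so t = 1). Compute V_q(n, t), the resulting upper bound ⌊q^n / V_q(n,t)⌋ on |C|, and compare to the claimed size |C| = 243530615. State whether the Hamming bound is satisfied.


V_q(n, t) = 73, q^n = 13841287201, Hamming bound = 189606673, |C| = 243530615 > bound (violated).

Step 1: Compute V_q(n, t) = Σ_{j=0}^1 C(n, j) (q−1)^j.
  j = 0: C(12,0)·(6)^0 = 1·1 = 1.
  j = 1: C(12,1)·(6)^1 = 12·6 = 72.
  V_q(n, t) = 1 + 72 = 73.
Step 2: q^n = 7^12 = 13841287201.
Step 3: Hamming bound ⌊q^n / V_q(n,t)⌋ = ⌊13841287201/73⌋ = 189606673.
Step 4: Compare |C| = 243530615 to 189606673: violated.
The claimed |C| lies above the Hamming bound, so no 7-ary code of length 12 with d ≥ 3 can have 243530615 codewords.


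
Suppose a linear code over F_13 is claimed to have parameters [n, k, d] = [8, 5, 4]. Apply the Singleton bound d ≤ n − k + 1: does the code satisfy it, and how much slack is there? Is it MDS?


Singleton RHS = n − k + 1 = 4, slack = 0, bound satisfied, MDS.

Singleton bound: d ≤ n − k + 1.
Here n = 8, k = 5, so n − k + 1 = 4.
Given d = 4, check d ≤ 4: YES.
Slack = (n − k + 1) − d = 0.
The code is MDS (slack = 0).
Description: the claimed parameters are [8, 5, 4]_13; such a code would be MDS (meets Singleton bound).


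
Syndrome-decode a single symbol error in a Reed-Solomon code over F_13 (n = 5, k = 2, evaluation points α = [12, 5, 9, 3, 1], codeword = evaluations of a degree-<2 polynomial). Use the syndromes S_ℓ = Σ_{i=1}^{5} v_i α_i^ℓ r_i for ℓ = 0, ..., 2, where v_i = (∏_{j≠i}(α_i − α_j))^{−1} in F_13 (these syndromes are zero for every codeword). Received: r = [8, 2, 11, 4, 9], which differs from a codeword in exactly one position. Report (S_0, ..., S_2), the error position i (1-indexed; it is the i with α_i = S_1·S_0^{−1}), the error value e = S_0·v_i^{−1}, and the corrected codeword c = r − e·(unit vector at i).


S = (8, 8, 8), error at position 5, error magnitude e = 3, c = [8, 2, 11, 4, 6].

Step 1: column multipliers v_i = (∏_{j≠i}(α_i − α_j))^{−1} mod 13.
  i = 1 (α = 12): (12−5)(12−9)(12−3)(12−1) = 7·3·9·11 = 2079 ≡ 12, so v_1 = 12^{−1} = 12 (mod 13).
  i = 2 (α = 5): (5−12)(5−9)(5−3)(5−1) = (−7)·(−4)·2·4 = 224 ≡ 3, so v_2 = 3^{−1} = 9 (mod 13).
  i = 3 (α = 9): (9−12)(9−5)(9−3)(9−1) = (−3)·4·6·8 = −576 ≡ 9, so v_3 = 9^{−1} = 3 (mod 13).
  i = 4 (α = 3): (3−12)(3−5)(3−9)(3−1) = (−9)·(−2)·(−6)·2 = −216 ≡ 5, so v_4 = 5^{−1} = 8 (mod 13).
  i = 5 (α = 1): (1−12)(1−5)(1−9)(1−3) = (−11)·(−4)·(−8)·(−2) = 704 ≡ 2, so v_5 = 2^{−1} = 7 (mod 13).
  v = [12, 9, 3, 8, 7].
Step 2: syndromes of r = [8, 2, 11, 4, 9] (all sums mod 13).
  S_0 = Σ v_i r_i = 12·8 + 9·2 + 3·11 + 8·4 + 7·9 = 242 ≡ 8.
  S_1 = Σ v_i α_i r_i = 12·12·8 + 9·5·2 + 3·9·11 + 8·3·4 + 7·1·9 = 1698 ≡ 8.
  α_i^2 mod 13 = [1, 12, 3, 9, 1].
  S_2 = Σ v_i α_i^2 r_i = 12·1·8 + 9·12·2 + 3·3·11 + 8·9·4 + 7·1·9 = 762 ≡ 8.
  S = (8, 8, 8) ≠ 0, so r is not a codeword (an error is present).
Step 3: locate the error. For a single error e at position i, S_ℓ = v_i·e·α_i^ℓ, so α_err = S_1/S_0.
  S_0^{−1} = 8^{−1} = 5 (mod 13), so α_err = 8·5 = 40 ≡ 1 = α_5. Error position i = 5.
  Consistency check: S_2/S_1 = 8·5 = 40 ≡ 1 = α_err ✓ (single-error assumption holds).
Step 4: error magnitude e = S_0/v_5 = S_0·∏_{j≠5}(α_5 − α_j) = 8·2 = 16 ≡ 3 (mod 13).
Step 5: correct position 5: c_5 = r_5 − e = 9 − 3 ≡ 6 (mod 13). Hence c = [8, 2, 11, 4, 6].
  Check: interpolating c through the α_i gives m(x) = 7 + 12·x (degree < 2) with m(α_i) = c_i for every i, so c is indeed a codeword.
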